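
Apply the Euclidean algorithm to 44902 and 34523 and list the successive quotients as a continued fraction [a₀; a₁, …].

[1; 3, 3, 15, 3, 8, 1, 7]

⌊44902/34523⌋ = 1, remainder 10379
⌊34523/10379⌋ = 3, remainder 3386
⌊10379/3386⌋ = 3, remainder 221
⌊3386/221⌋ = 15, remainder 71
⌊221/71⌋ = 3, remainder 8
⌊71/8⌋ = 8, remainder 7
⌊8/7⌋ = 1, remainder 1
⌊7/1⌋ = 7, remainder 0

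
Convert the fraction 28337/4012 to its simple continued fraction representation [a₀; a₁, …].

⌊28337/4012⌋ = 7, remainder 253
⌊4012/253⌋ = 15, remainder 217
⌊253/217⌋ = 1, remainder 36
⌊217/36⌋ = 6, remainder 1
⌊36/1⌋ = 36, remainder 0

[7; 15, 1, 6, 36]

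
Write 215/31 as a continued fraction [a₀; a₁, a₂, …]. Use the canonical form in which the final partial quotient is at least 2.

⌊215/31⌋ = 6, remainder 29
⌊31/29⌋ = 1, remainder 2
⌊29/2⌋ = 14, remainder 1
⌊2/1⌋ = 2, remainder 0

[6; 1, 14, 2]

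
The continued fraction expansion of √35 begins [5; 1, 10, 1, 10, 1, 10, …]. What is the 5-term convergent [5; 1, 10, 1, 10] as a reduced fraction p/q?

775/131

Start with 10.
1 + 1/(10/1) = 1 + 1/10 = 11/10
10 + 1/(11/10) = 10 + 10/11 = 120/11
1 + 1/(120/11) = 1 + 11/120 = 131/120
5 + 1/(131/120) = 5 + 120/131 = 775/131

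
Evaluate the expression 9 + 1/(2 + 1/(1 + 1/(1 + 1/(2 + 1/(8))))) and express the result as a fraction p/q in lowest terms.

a_0 = 9: 9/1
a_1 = 2: 19/2
a_2 = 1: 28/3
a_3 = 1: 47/5
a_4 = 2: 122/13
a_5 = 8: 1023/109

1023/109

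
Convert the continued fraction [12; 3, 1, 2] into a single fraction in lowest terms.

135/11

Collapse the nested fraction from the inside out:
Start with 2.
1 + 1/(2/1) = 1 + 1/2 = 3/2
3 + 1/(3/2) = 3 + 2/3 = 11/3
12 + 1/(11/3) = 12 + 3/11 = 135/11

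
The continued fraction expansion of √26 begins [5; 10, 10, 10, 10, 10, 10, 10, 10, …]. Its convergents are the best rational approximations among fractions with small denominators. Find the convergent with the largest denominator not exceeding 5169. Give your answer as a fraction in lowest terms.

5201/1020

a_0 = 5: 5/1  (≤ bound)
a_1 = 10: 51/10  (≤ bound)
a_2 = 10: 515/101  (≤ bound)
a_3 = 10: 5201/1020  (≤ bound)
a_4 = 10: 52525/10301  (> 5169, stop)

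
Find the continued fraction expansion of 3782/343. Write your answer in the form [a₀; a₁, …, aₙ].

Repeatedly divide and take the remainder:
3782 = 11·343 + 9, so a_0 = 11
343 = 38·9 + 1, so a_1 = 38
9 = 9·1 + 0, so a_2 = 9

[11; 38, 9]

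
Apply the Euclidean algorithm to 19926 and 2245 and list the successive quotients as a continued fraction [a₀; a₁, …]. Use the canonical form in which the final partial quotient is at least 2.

[8; 1, 7, 21, 2, 6]

Apply division with remainder until the remainder is 0:
19926 = 8·2245 + 1966, so a_0 = 8
2245 = 1·1966 + 279, so a_1 = 1
1966 = 7·279 + 13, so a_2 = 7
279 = 21·13 + 6, so a_3 = 21
13 = 2·6 + 1, so a_4 = 2
6 = 6·1 + 0, so a_5 = 6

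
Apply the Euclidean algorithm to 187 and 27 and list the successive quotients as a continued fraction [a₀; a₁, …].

[6; 1, 12, 2]

187 ÷ 27 → quotient 6, remainder 25
27 ÷ 25 → quotient 1, remainder 2
25 ÷ 2 → quotient 12, remainder 1
2 ÷ 1 → quotient 2, remainder 0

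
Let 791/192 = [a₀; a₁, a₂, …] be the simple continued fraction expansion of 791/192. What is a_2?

Repeatedly divide and take the remainder:
791 = 4·192 + 23, so a_0 = 4
192 = 8·23 + 8, so a_1 = 8
23 = 2·8 + 7, so a_2 = 2

2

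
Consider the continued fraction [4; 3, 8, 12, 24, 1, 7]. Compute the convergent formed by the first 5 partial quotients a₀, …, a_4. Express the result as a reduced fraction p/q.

31524/7297

a_0 = 4: 4/1
a_1 = 3: 13/3
a_2 = 8: 108/25
a_3 = 12: 1309/303
a_4 = 24: 31524/7297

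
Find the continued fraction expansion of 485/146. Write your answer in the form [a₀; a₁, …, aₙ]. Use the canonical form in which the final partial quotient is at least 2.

[3; 3, 9, 2, 2]

485 = 3·146 + 47, so a_0 = 3
146 = 3·47 + 5, so a_1 = 3
47 = 9·5 + 2, so a_2 = 9
5 = 2·2 + 1, so a_3 = 2
2 = 2·1 + 0, so a_4 = 2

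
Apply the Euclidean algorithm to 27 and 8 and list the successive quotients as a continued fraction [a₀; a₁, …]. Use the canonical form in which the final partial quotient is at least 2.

Repeatedly divide and take the remainder:
27 = 3·8 + 3, so a_0 = 3
8 = 2·3 + 2, so a_1 = 2
3 = 1·2 + 1, so a_2 = 1
2 = 2·1 + 0, so a_3 = 2

[3; 2, 1, 2]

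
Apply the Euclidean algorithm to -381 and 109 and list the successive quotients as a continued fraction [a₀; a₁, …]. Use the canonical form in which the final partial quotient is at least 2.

-381 = -4·109 + 55, so a_0 = -4
109 = 1·55 + 54, so a_1 = 1
55 = 1·54 + 1, so a_2 = 1
54 = 54·1 + 0, so a_3 = 54

[-4; 1, 1, 54]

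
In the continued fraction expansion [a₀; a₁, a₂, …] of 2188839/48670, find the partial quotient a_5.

3

Run the Euclidean algorithm, recording each quotient:
2188839 ÷ 48670 → quotient 44, remainder 47359
48670 ÷ 47359 → quotient 1, remainder 1311
47359 ÷ 1311 → quotient 36, remainder 163
1311 ÷ 163 → quotient 8, remainder 7
163 ÷ 7 → quotient 23, remainder 2
7 ÷ 2 → quotient 3, remainder 1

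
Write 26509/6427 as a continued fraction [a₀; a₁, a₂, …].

⌊26509/6427⌋ = 4, remainder 801
⌊6427/801⌋ = 8, remainder 19
⌊801/19⌋ = 42, remainder 3
⌊19/3⌋ = 6, remainder 1
⌊3/1⌋ = 3, remainder 0

[4; 8, 42, 6, 3]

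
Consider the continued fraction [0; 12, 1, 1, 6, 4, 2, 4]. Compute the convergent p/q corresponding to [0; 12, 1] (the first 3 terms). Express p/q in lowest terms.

1/13

Use the convergent recurrence hₖ = aₖ·hₖ₋₁ + hₖ₋₂ (and likewise for the denominators kₖ):
a_0 = 0: 0/1
a_1 = 12: 1/12
a_2 = 1: 1/13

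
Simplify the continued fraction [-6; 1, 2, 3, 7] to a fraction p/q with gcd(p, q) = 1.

Compute successive convergents:
a_0 = -6: -6/1
a_1 = 1: -5/1
a_2 = 2: -16/3
a_3 = 3: -53/10
a_4 = 7: -387/73

-387/73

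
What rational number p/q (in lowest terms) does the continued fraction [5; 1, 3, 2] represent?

52/9

a_0 = 5: 5/1
a_1 = 1: 6/1
a_2 = 3: 23/4
a_3 = 2: 52/9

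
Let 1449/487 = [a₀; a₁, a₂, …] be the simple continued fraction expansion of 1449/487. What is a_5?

2

1449 ÷ 487 → quotient 2, remainder 475
487 ÷ 475 → quotient 1, remainder 12
475 ÷ 12 → quotient 39, remainder 7
12 ÷ 7 → quotient 1, remainder 5
7 ÷ 5 → quotient 1, remainder 2
5 ÷ 2 → quotient 2, remainder 1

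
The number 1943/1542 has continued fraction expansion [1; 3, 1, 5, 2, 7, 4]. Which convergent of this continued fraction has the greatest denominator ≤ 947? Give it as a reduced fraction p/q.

a_0 = 1: 1/1  (≤ bound)
a_1 = 3: 4/3  (≤ bound)
a_2 = 1: 5/4  (≤ bound)
a_3 = 5: 29/23  (≤ bound)
a_4 = 2: 63/50  (≤ bound)
a_5 = 7: 470/373  (≤ bound)
a_6 = 4: 1943/1542  (> 947, stop)

470/373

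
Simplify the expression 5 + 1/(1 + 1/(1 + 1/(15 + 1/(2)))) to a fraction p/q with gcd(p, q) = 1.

Build up convergents one term at a time:
a_0 = 5: 5/1
a_1 = 1: 6/1
a_2 = 1: 11/2
a_3 = 15: 171/31
a_4 = 2: 353/64

353/64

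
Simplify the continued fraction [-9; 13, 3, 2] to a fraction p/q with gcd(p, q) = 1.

Starting at the tail and folding back:
Start with 2.
3 + 1/(2/1) = 3 + 1/2 = 7/2
13 + 1/(7/2) = 13 + 2/7 = 93/7
-9 + 1/(93/7) = -9 + 7/93 = -830/93

-830/93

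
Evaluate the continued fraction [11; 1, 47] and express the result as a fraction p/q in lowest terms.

575/48

Compute successive convergents:
a_0 = 11: 11/1
a_1 = 1: 12/1
a_2 = 47: 575/48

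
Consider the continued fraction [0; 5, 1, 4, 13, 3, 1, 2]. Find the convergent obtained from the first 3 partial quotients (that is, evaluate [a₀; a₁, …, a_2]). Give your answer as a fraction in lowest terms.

a_0 = 0: 0/1
a_1 = 5: 1/5
a_2 = 1: 1/6

1/6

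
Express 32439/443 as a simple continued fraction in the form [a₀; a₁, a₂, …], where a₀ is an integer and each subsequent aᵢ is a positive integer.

[73; 4, 2, 3, 14]

Repeatedly divide and take the remainder:
32439 = 73·443 + 100, so a_0 = 73
443 = 4·100 + 43, so a_1 = 4
100 = 2·43 + 14, so a_2 = 2
43 = 3·14 + 1, so a_3 = 3
14 = 14·1 + 0, so a_4 = 14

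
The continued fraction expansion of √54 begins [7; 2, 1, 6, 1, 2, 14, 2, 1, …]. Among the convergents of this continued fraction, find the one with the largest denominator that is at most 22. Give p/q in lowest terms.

147/20

a_0 = 7: 7/1  (≤ bound)
a_1 = 2: 15/2  (≤ bound)
a_2 = 1: 22/3  (≤ bound)
a_3 = 6: 147/20  (≤ bound)
a_4 = 1: 169/23  (> 22, stop)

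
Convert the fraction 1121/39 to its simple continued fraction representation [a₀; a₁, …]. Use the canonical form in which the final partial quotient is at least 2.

⌊1121/39⌋ = 28, remainder 29
⌊39/29⌋ = 1, remainder 10
⌊29/10⌋ = 2, remainder 9
⌊10/9⌋ = 1, remainder 1
⌊9/1⌋ = 9, remainder 0

[28; 1, 2, 1, 9]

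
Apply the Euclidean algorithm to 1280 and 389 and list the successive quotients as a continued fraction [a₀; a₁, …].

1280 = 3·389 + 113, so a_0 = 3
389 = 3·113 + 50, so a_1 = 3
113 = 2·50 + 13, so a_2 = 2
50 = 3·13 + 11, so a_3 = 3
13 = 1·11 + 2, so a_4 = 1
11 = 5·2 + 1, so a_5 = 5
2 = 2·1 + 0, so a_6 = 2

[3; 3, 2, 3, 1, 5, 2]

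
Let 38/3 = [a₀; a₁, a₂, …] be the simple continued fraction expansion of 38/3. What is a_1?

1

Repeatedly divide and take the remainder:
38 = 12·3 + 2, so a_0 = 12
3 = 1·2 + 1, so a_1 = 1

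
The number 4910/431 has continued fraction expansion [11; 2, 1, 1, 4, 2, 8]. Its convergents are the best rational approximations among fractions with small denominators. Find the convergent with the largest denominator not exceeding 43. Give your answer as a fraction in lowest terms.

262/23

List convergents until the denominator exceeds the bound:
a_0 = 11: 11/1  (≤ bound)
a_1 = 2: 23/2  (≤ bound)
a_2 = 1: 34/3  (≤ bound)
a_3 = 1: 57/5  (≤ bound)
a_4 = 4: 262/23  (≤ bound)
a_5 = 2: 581/51  (> 43, stop)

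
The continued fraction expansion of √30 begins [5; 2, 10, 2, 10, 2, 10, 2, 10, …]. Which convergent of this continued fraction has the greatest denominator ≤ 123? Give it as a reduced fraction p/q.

List convergents until the denominator exceeds the bound:
a_0 = 5: 5/1  (≤ bound)
a_1 = 2: 11/2  (≤ bound)
a_2 = 10: 115/21  (≤ bound)
a_3 = 2: 241/44  (≤ bound)
a_4 = 10: 2525/461  (> 123, stop)

241/44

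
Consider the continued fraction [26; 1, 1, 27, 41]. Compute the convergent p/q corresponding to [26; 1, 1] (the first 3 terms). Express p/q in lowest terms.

53/2

Compute successive convergents:
a_0 = 26: 26/1
a_1 = 1: 27/1
a_2 = 1: 53/2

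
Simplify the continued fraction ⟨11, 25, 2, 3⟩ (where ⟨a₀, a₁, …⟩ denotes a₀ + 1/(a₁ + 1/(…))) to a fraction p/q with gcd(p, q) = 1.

1965/178

Starting at the tail and folding back:
Start with 3.
2 + 1/(3/1) = 2 + 1/3 = 7/3
25 + 1/(7/3) = 25 + 3/7 = 178/7
11 + 1/(178/7) = 11 + 7/178 = 1965/178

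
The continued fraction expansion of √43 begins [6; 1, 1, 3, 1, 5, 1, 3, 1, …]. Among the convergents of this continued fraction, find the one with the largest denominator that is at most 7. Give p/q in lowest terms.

46/7

a_0 = 6: 6/1  (≤ bound)
a_1 = 1: 7/1  (≤ bound)
a_2 = 1: 13/2  (≤ bound)
a_3 = 3: 46/7  (≤ bound)
a_4 = 1: 59/9  (> 7, stop)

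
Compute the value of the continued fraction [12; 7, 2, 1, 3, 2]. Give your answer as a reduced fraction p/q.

a_0 = 12: 12/1
a_1 = 7: 85/7
a_2 = 2: 182/15
a_3 = 1: 267/22
a_4 = 3: 983/81
a_5 = 2: 2233/184

2233/184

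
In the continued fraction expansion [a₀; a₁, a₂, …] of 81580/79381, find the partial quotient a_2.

Apply division with remainder until the remainder is 0:
81580 ÷ 79381 → quotient 1, remainder 2199
79381 ÷ 2199 → quotient 36, remainder 217
2199 ÷ 217 → quotient 10, remainder 29

10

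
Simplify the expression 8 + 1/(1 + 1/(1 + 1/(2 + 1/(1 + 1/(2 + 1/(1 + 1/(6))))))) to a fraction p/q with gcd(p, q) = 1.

a_0 = 8: 8/1
a_1 = 1: 9/1
a_2 = 1: 17/2
a_3 = 2: 43/5
a_4 = 1: 60/7
a_5 = 2: 163/19
a_6 = 1: 223/26
a_7 = 6: 1501/175

1501/175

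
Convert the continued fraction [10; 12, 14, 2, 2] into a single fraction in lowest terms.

Starting at the tail and folding back:
Start with 2.
2 + 1/(2/1) = 2 + 1/2 = 5/2
14 + 1/(5/2) = 14 + 2/5 = 72/5
12 + 1/(72/5) = 12 + 5/72 = 869/72
10 + 1/(869/72) = 10 + 72/869 = 8762/869

8762/869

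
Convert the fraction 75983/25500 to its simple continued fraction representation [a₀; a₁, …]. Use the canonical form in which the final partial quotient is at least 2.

⌊75983/25500⌋ = 2, remainder 24983
⌊25500/24983⌋ = 1, remainder 517
⌊24983/517⌋ = 48, remainder 167
⌊517/167⌋ = 3, remainder 16
⌊167/16⌋ = 10, remainder 7
⌊16/7⌋ = 2, remainder 2
⌊7/2⌋ = 3, remainder 1
⌊2/1⌋ = 2, remainder 0

[2; 1, 48, 3, 10, 2, 3, 2]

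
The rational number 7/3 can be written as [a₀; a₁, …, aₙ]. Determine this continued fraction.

Apply division with remainder until the remainder is 0:
7 = 2·3 + 1, so a_0 = 2
3 = 3·1 + 0, so a_1 = 3

[2; 3]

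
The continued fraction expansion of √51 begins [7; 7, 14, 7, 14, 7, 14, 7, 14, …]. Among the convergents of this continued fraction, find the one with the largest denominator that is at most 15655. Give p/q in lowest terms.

70693/9899

List convergents until the denominator exceeds the bound:
a_0 = 7: 7/1  (≤ bound)
a_1 = 7: 50/7  (≤ bound)
a_2 = 14: 707/99  (≤ bound)
a_3 = 7: 4999/700  (≤ bound)
a_4 = 14: 70693/9899  (≤ bound)
a_5 = 7: 499850/69993  (> 15655, stop)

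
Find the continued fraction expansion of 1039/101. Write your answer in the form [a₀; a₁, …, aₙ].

1039 ÷ 101 → quotient 10, remainder 29
101 ÷ 29 → quotient 3, remainder 14
29 ÷ 14 → quotient 2, remainder 1
14 ÷ 1 → quotient 14, remainder 0

[10; 3, 2, 14]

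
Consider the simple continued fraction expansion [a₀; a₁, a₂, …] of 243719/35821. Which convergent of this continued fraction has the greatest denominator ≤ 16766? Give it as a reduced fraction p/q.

8947/1315

a_0 = 6: 6/1  (≤ bound)
a_1 = 1: 7/1  (≤ bound)
a_2 = 4: 34/5  (≤ bound)
a_3 = 10: 347/51  (≤ bound)
a_4 = 3: 1075/158  (≤ bound)
a_5 = 8: 8947/1315  (≤ bound)
a_6 = 13: 117386/17253  (> 16766, stop)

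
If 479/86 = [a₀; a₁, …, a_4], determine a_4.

12

⌊479/86⌋ = 5, remainder 49
⌊86/49⌋ = 1, remainder 37
⌊49/37⌋ = 1, remainder 12
⌊37/12⌋ = 3, remainder 1
⌊12/1⌋ = 12, remainder 0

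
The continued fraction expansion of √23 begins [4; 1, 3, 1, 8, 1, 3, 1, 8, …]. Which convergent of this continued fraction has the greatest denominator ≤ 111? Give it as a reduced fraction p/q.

List convergents until the denominator exceeds the bound:
a_0 = 4: 4/1  (≤ bound)
a_1 = 1: 5/1  (≤ bound)
a_2 = 3: 19/4  (≤ bound)
a_3 = 1: 24/5  (≤ bound)
a_4 = 8: 211/44  (≤ bound)
a_5 = 1: 235/49  (≤ bound)
a_6 = 3: 916/191  (> 111, stop)

235/49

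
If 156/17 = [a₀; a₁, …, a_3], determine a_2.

1

156 ÷ 17 → quotient 9, remainder 3
17 ÷ 3 → quotient 5, remainder 2
3 ÷ 2 → quotient 1, remainder 1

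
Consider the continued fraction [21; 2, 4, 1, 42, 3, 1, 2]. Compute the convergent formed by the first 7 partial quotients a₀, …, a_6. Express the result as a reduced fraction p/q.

a_0 = 21: 21/1
a_1 = 2: 43/2
a_2 = 4: 193/9
a_3 = 1: 236/11
a_4 = 42: 10105/471
a_5 = 3: 30551/1424
a_6 = 1: 40656/1895

40656/1895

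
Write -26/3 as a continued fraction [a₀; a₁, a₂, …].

[-9; 3]

Repeatedly divide and take the remainder:
-26 ÷ 3 → quotient -9, remainder 1
3 ÷ 1 → quotient 3, remainder 0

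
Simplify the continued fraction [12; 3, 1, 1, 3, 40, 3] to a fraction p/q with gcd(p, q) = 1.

a_0 = 12: 12/1
a_1 = 3: 37/3
a_2 = 1: 49/4
a_3 = 1: 86/7
a_4 = 3: 307/25
a_5 = 40: 12366/1007
a_6 = 3: 37405/3046

37405/3046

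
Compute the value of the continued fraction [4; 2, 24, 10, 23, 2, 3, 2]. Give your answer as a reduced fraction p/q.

Start with 2.
3 + 1/(2/1) = 3 + 1/2 = 7/2
2 + 1/(7/2) = 2 + 2/7 = 16/7
23 + 1/(16/7) = 23 + 7/16 = 375/16
10 + 1/(375/16) = 10 + 16/375 = 3766/375
24 + 1/(3766/375) = 24 + 375/3766 = 90759/3766
2 + 1/(90759/3766) = 2 + 3766/90759 = 185284/90759
4 + 1/(185284/90759) = 4 + 90759/185284 = 831895/185284

831895/185284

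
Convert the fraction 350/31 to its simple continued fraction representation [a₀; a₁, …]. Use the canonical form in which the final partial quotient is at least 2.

Apply division with remainder until the remainder is 0:
350 = 11·31 + 9, so a_0 = 11
31 = 3·9 + 4, so a_1 = 3
9 = 2·4 + 1, so a_2 = 2
4 = 4·1 + 0, so a_3 = 4

[11; 3, 2, 4]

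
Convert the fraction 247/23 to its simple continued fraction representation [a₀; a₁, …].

Repeatedly divide and take the remainder:
247 = 10·23 + 17, so a_0 = 10
23 = 1·17 + 6, so a_1 = 1
17 = 2·6 + 5, so a_2 = 2
6 = 1·5 + 1, so a_3 = 1
5 = 5·1 + 0, so a_4 = 5

[10; 1, 2, 1, 5]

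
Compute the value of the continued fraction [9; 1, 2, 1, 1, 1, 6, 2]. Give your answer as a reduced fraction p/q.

Start with 2.
6 + 1/(2/1) = 6 + 1/2 = 13/2
1 + 1/(13/2) = 1 + 2/13 = 15/13
1 + 1/(15/13) = 1 + 13/15 = 28/15
1 + 1/(28/15) = 1 + 15/28 = 43/28
2 + 1/(43/28) = 2 + 28/43 = 114/43
1 + 1/(114/43) = 1 + 43/114 = 157/114
9 + 1/(157/114) = 9 + 114/157 = 1527/157

1527/157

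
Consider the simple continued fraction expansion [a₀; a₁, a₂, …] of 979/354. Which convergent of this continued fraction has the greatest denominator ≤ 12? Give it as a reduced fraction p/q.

a_0 = 2: 2/1  (≤ bound)
a_1 = 1: 3/1  (≤ bound)
a_2 = 3: 11/4  (≤ bound)
a_3 = 3: 36/13  (> 12, stop)

11/4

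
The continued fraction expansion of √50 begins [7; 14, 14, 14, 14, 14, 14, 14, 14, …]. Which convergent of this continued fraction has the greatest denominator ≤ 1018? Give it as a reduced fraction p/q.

1393/197

a_0 = 7: 7/1  (≤ bound)
a_1 = 14: 99/14  (≤ bound)
a_2 = 14: 1393/197  (≤ bound)
a_3 = 14: 19601/2772  (> 1018, stop)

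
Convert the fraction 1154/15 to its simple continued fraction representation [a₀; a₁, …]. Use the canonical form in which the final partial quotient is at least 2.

[76; 1, 14]

⌊1154/15⌋ = 76, remainder 14
⌊15/14⌋ = 1, remainder 1
⌊14/1⌋ = 14, remainder 0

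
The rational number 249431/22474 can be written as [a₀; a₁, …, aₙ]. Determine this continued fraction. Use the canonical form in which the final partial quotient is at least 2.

[11; 10, 7, 3, 2, 2, 2, 7]

⌊249431/22474⌋ = 11, remainder 2217
⌊22474/2217⌋ = 10, remainder 304
⌊2217/304⌋ = 7, remainder 89
⌊304/89⌋ = 3, remainder 37
⌊89/37⌋ = 2, remainder 15
⌊37/15⌋ = 2, remainder 7
⌊15/7⌋ = 2, remainder 1
⌊7/1⌋ = 7, remainder 0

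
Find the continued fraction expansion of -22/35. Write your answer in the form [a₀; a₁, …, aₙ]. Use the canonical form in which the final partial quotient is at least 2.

[-1; 2, 1, 2, 4]

Apply division with remainder until the remainder is 0:
-22 ÷ 35 → quotient -1, remainder 13
35 ÷ 13 → quotient 2, remainder 9
13 ÷ 9 → quotient 1, remainder 4
9 ÷ 4 → quotient 2, remainder 1
4 ÷ 1 → quotient 4, remainder 0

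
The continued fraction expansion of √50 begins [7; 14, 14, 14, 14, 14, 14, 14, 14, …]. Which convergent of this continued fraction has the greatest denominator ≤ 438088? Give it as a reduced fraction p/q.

275807/39005

a_0 = 7: 7/1  (≤ bound)
a_1 = 14: 99/14  (≤ bound)
a_2 = 14: 1393/197  (≤ bound)
a_3 = 14: 19601/2772  (≤ bound)
a_4 = 14: 275807/39005  (≤ bound)
a_5 = 14: 3880899/548842  (> 438088, stop)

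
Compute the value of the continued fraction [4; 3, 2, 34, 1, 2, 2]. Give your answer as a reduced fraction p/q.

Build up convergents one term at a time:
a_0 = 4: 4/1
a_1 = 3: 13/3
a_2 = 2: 30/7
a_3 = 34: 1033/241
a_4 = 1: 1063/248
a_5 = 2: 3159/737
a_6 = 2: 7381/1722

7381/1722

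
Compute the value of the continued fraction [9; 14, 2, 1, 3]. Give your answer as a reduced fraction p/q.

Starting at the tail and folding back:
Start with 3.
1 + 1/(3/1) = 1 + 1/3 = 4/3
2 + 1/(4/3) = 2 + 3/4 = 11/4
14 + 1/(11/4) = 14 + 4/11 = 158/11
9 + 1/(158/11) = 9 + 11/158 = 1433/158

1433/158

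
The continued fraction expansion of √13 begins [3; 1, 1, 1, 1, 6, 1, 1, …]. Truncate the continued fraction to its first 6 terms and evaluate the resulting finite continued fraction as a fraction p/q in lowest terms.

Starting at the tail and folding back:
Start with 6.
1 + 1/(6/1) = 1 + 1/6 = 7/6
1 + 1/(7/6) = 1 + 6/7 = 13/7
1 + 1/(13/7) = 1 + 7/13 = 20/13
1 + 1/(20/13) = 1 + 13/20 = 33/20
3 + 1/(33/20) = 3 + 20/33 = 119/33

119/33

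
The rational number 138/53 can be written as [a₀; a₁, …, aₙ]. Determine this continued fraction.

[2; 1, 1, 1, 1, 10]

⌊138/53⌋ = 2, remainder 32
⌊53/32⌋ = 1, remainder 21
⌊32/21⌋ = 1, remainder 11
⌊21/11⌋ = 1, remainder 10
⌊11/10⌋ = 1, remainder 1
⌊10/1⌋ = 10, remainder 0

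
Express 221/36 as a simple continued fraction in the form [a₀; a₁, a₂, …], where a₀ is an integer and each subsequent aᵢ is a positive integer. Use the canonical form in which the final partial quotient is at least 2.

221 = 6·36 + 5, so a_0 = 6
36 = 7·5 + 1, so a_1 = 7
5 = 5·1 + 0, so a_2 = 5

[6; 7, 5]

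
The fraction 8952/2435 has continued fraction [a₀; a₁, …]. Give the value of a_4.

8952 ÷ 2435 → quotient 3, remainder 1647
2435 ÷ 1647 → quotient 1, remainder 788
1647 ÷ 788 → quotient 2, remainder 71
788 ÷ 71 → quotient 11, remainder 7
71 ÷ 7 → quotient 10, remainder 1

10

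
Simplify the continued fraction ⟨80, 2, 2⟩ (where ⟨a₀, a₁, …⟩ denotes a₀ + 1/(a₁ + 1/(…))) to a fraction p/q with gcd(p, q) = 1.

Start with 2.
2 + 1/(2/1) = 2 + 1/2 = 5/2
80 + 1/(5/2) = 80 + 2/5 = 402/5

402/5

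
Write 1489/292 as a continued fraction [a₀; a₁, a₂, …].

[5; 10, 14, 2]

⌊1489/292⌋ = 5, remainder 29
⌊292/29⌋ = 10, remainder 2
⌊29/2⌋ = 14, remainder 1
⌊2/1⌋ = 2, remainder 0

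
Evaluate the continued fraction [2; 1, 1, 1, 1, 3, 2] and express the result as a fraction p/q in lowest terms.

107/41

Work from the innermost term outward:
Start with 2.
3 + 1/(2/1) = 3 + 1/2 = 7/2
1 + 1/(7/2) = 1 + 2/7 = 9/7
1 + 1/(9/7) = 1 + 7/9 = 16/9
1 + 1/(16/9) = 1 + 9/16 = 25/16
1 + 1/(25/16) = 1 + 16/25 = 41/25
2 + 1/(41/25) = 2 + 25/41 = 107/41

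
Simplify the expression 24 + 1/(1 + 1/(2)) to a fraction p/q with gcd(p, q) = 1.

Start with 2.
1 + 1/(2/1) = 1 + 1/2 = 3/2
24 + 1/(3/2) = 24 + 2/3 = 74/3

74/3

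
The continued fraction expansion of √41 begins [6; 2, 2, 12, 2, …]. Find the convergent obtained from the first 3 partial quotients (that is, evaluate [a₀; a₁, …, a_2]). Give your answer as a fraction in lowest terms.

Start with 2.
2 + 1/(2/1) = 2 + 1/2 = 5/2
6 + 1/(5/2) = 6 + 2/5 = 32/5

32/5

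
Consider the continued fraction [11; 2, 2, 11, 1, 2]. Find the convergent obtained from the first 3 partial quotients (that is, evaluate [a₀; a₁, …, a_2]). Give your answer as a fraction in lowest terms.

57/5

Use the convergent recurrence hₖ = aₖ·hₖ₋₁ + hₖ₋₂ (and likewise for the denominators kₖ):
a_0 = 11: 11/1
a_1 = 2: 23/2
a_2 = 2: 57/5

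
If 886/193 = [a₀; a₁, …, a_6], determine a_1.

1

⌊886/193⌋ = 4, remainder 114
⌊193/114⌋ = 1, remainder 79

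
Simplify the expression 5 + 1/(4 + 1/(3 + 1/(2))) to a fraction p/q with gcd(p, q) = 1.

Collapse the nested fraction from the inside out:
Start with 2.
3 + 1/(2/1) = 3 + 1/2 = 7/2
4 + 1/(7/2) = 4 + 2/7 = 30/7
5 + 1/(30/7) = 5 + 7/30 = 157/30

157/30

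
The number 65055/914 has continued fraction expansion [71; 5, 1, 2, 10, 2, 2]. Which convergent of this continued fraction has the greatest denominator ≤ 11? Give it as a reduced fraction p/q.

a_0 = 71: 71/1  (≤ bound)
a_1 = 5: 356/5  (≤ bound)
a_2 = 1: 427/6  (≤ bound)
a_3 = 2: 1210/17  (> 11, stop)

427/6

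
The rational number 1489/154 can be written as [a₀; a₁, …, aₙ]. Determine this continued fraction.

[9; 1, 2, 51]

1489 ÷ 154 → quotient 9, remainder 103
154 ÷ 103 → quotient 1, remainder 51
103 ÷ 51 → quotient 2, remainder 1
51 ÷ 1 → quotient 51, remainder 0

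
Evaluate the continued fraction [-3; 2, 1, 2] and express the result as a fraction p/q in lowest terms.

Use the convergent recurrence hₖ = aₖ·hₖ₋₁ + hₖ₋₂ (and likewise for the denominators kₖ):
a_0 = -3: -3/1
a_1 = 2: -5/2
a_2 = 1: -8/3
a_3 = 2: -21/8

-21/8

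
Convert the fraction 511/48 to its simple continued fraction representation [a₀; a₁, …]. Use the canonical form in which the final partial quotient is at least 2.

[10; 1, 1, 1, 4, 1, 2]

⌊511/48⌋ = 10, remainder 31
⌊48/31⌋ = 1, remainder 17
⌊31/17⌋ = 1, remainder 14
⌊17/14⌋ = 1, remainder 3
⌊14/3⌋ = 4, remainder 2
⌊3/2⌋ = 1, remainder 1
⌊2/1⌋ = 2, remainder 0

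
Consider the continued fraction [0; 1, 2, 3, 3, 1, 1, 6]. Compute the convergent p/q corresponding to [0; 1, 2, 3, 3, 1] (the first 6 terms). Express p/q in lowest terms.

30/43

Compute successive convergents:
a_0 = 0: 0/1
a_1 = 1: 1/1
a_2 = 2: 2/3
a_3 = 3: 7/10
a_4 = 3: 23/33
a_5 = 1: 30/43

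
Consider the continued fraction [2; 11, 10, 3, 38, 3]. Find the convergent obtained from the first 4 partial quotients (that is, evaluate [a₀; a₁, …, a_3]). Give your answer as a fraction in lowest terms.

719/344

Collapse the nested fraction from the inside out:
Start with 3.
10 + 1/(3/1) = 10 + 1/3 = 31/3
11 + 1/(31/3) = 11 + 3/31 = 344/31
2 + 1/(344/31) = 2 + 31/344 = 719/344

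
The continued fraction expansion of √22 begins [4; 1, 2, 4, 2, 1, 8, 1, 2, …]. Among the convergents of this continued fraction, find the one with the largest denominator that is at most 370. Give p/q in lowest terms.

1712/365

List convergents until the denominator exceeds the bound:
a_0 = 4: 4/1  (≤ bound)
a_1 = 1: 5/1  (≤ bound)
a_2 = 2: 14/3  (≤ bound)
a_3 = 4: 61/13  (≤ bound)
a_4 = 2: 136/29  (≤ bound)
a_5 = 1: 197/42  (≤ bound)
a_6 = 8: 1712/365  (≤ bound)
a_7 = 1: 1909/407  (> 370, stop)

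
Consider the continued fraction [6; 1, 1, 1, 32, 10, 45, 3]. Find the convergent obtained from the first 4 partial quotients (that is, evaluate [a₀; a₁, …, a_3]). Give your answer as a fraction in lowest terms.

Work from the innermost term outward:
Start with 1.
1 + 1/(1/1) = 1 + 1/1 = 2/1
1 + 1/(2/1) = 1 + 1/2 = 3/2
6 + 1/(3/2) = 6 + 2/3 = 20/3

20/3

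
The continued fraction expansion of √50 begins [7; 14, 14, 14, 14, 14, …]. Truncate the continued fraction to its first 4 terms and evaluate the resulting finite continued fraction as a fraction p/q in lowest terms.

Start with 14.
14 + 1/(14/1) = 14 + 1/14 = 197/14
14 + 1/(197/14) = 14 + 14/197 = 2772/197
7 + 1/(2772/197) = 7 + 197/2772 = 19601/2772

19601/2772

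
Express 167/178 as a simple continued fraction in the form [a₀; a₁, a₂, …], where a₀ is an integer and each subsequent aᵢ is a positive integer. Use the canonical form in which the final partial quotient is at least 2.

[0; 1, 15, 5, 2]

167 ÷ 178 → quotient 0, remainder 167
178 ÷ 167 → quotient 1, remainder 11
167 ÷ 11 → quotient 15, remainder 2
11 ÷ 2 → quotient 5, remainder 1
2 ÷ 1 → quotient 2, remainder 0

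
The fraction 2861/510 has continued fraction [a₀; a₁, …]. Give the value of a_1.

2861 ÷ 510 → quotient 5, remainder 311
510 ÷ 311 → quotient 1, remainder 199

1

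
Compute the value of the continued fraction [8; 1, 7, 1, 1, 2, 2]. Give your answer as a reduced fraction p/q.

915/103

a_0 = 8: 8/1
a_1 = 1: 9/1
a_2 = 7: 71/8
a_3 = 1: 80/9
a_4 = 1: 151/17
a_5 = 2: 382/43
a_6 = 2: 915/103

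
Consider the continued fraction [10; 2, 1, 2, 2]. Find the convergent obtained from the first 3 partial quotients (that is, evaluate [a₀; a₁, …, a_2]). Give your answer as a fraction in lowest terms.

Start with 1.
2 + 1/(1/1) = 2 + 1/1 = 3/1
10 + 1/(3/1) = 10 + 1/3 = 31/3

31/3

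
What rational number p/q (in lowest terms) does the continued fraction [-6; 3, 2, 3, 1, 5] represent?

-1022/179

Start with 5.
1 + 1/(5/1) = 1 + 1/5 = 6/5
3 + 1/(6/5) = 3 + 5/6 = 23/6
2 + 1/(23/6) = 2 + 6/23 = 52/23
3 + 1/(52/23) = 3 + 23/52 = 179/52
-6 + 1/(179/52) = -6 + 52/179 = -1022/179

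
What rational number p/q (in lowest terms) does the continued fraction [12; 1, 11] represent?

Collapse the nested fraction from the inside out:
Start with 11.
1 + 1/(11/1) = 1 + 1/11 = 12/11
12 + 1/(12/11) = 12 + 11/12 = 155/12

155/12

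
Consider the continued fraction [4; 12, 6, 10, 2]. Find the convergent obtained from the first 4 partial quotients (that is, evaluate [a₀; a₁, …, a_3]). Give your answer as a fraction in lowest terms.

3029/742

Work from the innermost term outward:
Start with 10.
6 + 1/(10/1) = 6 + 1/10 = 61/10
12 + 1/(61/10) = 12 + 10/61 = 742/61
4 + 1/(742/61) = 4 + 61/742 = 3029/742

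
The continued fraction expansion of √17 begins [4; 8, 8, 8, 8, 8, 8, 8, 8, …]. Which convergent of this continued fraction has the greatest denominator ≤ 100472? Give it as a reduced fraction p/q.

a_0 = 4: 4/1  (≤ bound)
a_1 = 8: 33/8  (≤ bound)
a_2 = 8: 268/65  (≤ bound)
a_3 = 8: 2177/528  (≤ bound)
a_4 = 8: 17684/4289  (≤ bound)
a_5 = 8: 143649/34840  (≤ bound)
a_6 = 8: 1166876/283009  (> 100472, stop)

143649/34840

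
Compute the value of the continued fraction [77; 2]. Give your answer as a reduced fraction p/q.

Start with 2.
77 + 1/(2/1) = 77 + 1/2 = 155/2

155/2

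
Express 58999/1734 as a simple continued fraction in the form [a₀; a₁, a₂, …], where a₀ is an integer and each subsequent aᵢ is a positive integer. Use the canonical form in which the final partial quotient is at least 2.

Repeatedly divide and take the remainder:
58999 ÷ 1734 → quotient 34, remainder 43
1734 ÷ 43 → quotient 40, remainder 14
43 ÷ 14 → quotient 3, remainder 1
14 ÷ 1 → quotient 14, remainder 0

[34; 40, 3, 14]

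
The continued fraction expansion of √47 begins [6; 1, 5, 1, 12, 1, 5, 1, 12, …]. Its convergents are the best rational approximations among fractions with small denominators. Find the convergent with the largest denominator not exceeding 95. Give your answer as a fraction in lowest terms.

617/90

a_0 = 6: 6/1  (≤ bound)
a_1 = 1: 7/1  (≤ bound)
a_2 = 5: 41/6  (≤ bound)
a_3 = 1: 48/7  (≤ bound)
a_4 = 12: 617/90  (≤ bound)
a_5 = 1: 665/97  (> 95, stop)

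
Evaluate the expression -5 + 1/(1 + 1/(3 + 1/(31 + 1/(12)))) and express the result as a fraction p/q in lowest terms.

-6389/1504

Starting at the tail and folding back:
Start with 12.
31 + 1/(12/1) = 31 + 1/12 = 373/12
3 + 1/(373/12) = 3 + 12/373 = 1131/373
1 + 1/(1131/373) = 1 + 373/1131 = 1504/1131
-5 + 1/(1504/1131) = -5 + 1131/1504 = -6389/1504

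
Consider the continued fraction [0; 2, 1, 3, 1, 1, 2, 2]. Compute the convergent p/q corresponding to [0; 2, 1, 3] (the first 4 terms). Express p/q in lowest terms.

4/11

Use the convergent recurrence hₖ = aₖ·hₖ₋₁ + hₖ₋₂ (and likewise for the denominators kₖ):
a_0 = 0: 0/1
a_1 = 2: 1/2
a_2 = 1: 1/3
a_3 = 3: 4/11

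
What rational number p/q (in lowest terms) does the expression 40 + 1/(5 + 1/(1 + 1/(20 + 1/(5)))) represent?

Start with 5.
20 + 1/(5/1) = 20 + 1/5 = 101/5
1 + 1/(101/5) = 1 + 5/101 = 106/101
5 + 1/(106/101) = 5 + 101/106 = 631/106
40 + 1/(631/106) = 40 + 106/631 = 25346/631

25346/631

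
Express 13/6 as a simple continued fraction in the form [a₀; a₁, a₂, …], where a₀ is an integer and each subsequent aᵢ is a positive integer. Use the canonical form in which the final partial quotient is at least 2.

13 ÷ 6 → quotient 2, remainder 1
6 ÷ 1 → quotient 6, remainder 0

[2; 6]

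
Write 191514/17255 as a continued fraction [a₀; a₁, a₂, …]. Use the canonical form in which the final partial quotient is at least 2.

[11; 10, 10, 2, 1, 3, 1, 11]

191514 = 11·17255 + 1709, so a_0 = 11
17255 = 10·1709 + 165, so a_1 = 10
1709 = 10·165 + 59, so a_2 = 10
165 = 2·59 + 47, so a_3 = 2
59 = 1·47 + 12, so a_4 = 1
47 = 3·12 + 11, so a_5 = 3
12 = 1·11 + 1, so a_6 = 1
11 = 11·1 + 0, so a_7 = 11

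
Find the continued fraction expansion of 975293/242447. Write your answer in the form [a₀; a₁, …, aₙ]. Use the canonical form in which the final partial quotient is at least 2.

[4; 44, 24, 3, 1, 56]

⌊975293/242447⌋ = 4, remainder 5505
⌊242447/5505⌋ = 44, remainder 227
⌊5505/227⌋ = 24, remainder 57
⌊227/57⌋ = 3, remainder 56
⌊57/56⌋ = 1, remainder 1
⌊56/1⌋ = 56, remainder 0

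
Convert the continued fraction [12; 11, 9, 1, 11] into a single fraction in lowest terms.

Start with 11.
1 + 1/(11/1) = 1 + 1/11 = 12/11
9 + 1/(12/11) = 9 + 11/12 = 119/12
11 + 1/(119/12) = 11 + 12/119 = 1321/119
12 + 1/(1321/119) = 12 + 119/1321 = 15971/1321

15971/1321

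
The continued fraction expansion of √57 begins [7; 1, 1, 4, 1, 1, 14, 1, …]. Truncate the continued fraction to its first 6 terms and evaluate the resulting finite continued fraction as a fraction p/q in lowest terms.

151/20

Start with 1.
1 + 1/(1/1) = 1 + 1/1 = 2/1
4 + 1/(2/1) = 4 + 1/2 = 9/2
1 + 1/(9/2) = 1 + 2/9 = 11/9
1 + 1/(11/9) = 1 + 9/11 = 20/11
7 + 1/(20/11) = 7 + 11/20 = 151/20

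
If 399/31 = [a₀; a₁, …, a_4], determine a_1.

Run the Euclidean algorithm, recording each quotient:
399 = 12·31 + 27, so a_0 = 12
31 = 1·27 + 4, so a_1 = 1

1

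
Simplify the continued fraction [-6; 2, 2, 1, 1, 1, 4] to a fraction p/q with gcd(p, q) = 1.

a_0 = -6: -6/1
a_1 = 2: -11/2
a_2 = 2: -28/5
a_3 = 1: -39/7
a_4 = 1: -67/12
a_5 = 1: -106/19
a_6 = 4: -491/88

-491/88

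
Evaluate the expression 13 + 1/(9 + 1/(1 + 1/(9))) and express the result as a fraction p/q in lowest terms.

1297/99

a_0 = 13: 13/1
a_1 = 9: 118/9
a_2 = 1: 131/10
a_3 = 9: 1297/99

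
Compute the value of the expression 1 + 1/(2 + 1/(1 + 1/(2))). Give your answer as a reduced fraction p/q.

11/8

Collapse the nested fraction from the inside out:
Start with 2.
1 + 1/(2/1) = 1 + 1/2 = 3/2
2 + 1/(3/2) = 2 + 2/3 = 8/3
1 + 1/(8/3) = 1 + 3/8 = 11/8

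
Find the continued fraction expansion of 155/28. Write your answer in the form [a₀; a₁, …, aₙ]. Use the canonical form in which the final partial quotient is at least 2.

[5; 1, 1, 6, 2]

Repeatedly divide and take the remainder:
155 ÷ 28 → quotient 5, remainder 15
28 ÷ 15 → quotient 1, remainder 13
15 ÷ 13 → quotient 1, remainder 2
13 ÷ 2 → quotient 6, remainder 1
2 ÷ 1 → quotient 2, remainder 0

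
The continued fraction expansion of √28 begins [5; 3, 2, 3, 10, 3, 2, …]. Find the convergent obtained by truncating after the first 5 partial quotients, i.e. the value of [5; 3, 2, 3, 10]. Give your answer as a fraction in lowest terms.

1307/247

a_0 = 5: 5/1
a_1 = 3: 16/3
a_2 = 2: 37/7
a_3 = 3: 127/24
a_4 = 10: 1307/247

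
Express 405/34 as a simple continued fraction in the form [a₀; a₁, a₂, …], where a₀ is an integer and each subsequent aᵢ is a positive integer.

[11; 1, 10, 3]

Repeatedly divide and take the remainder:
⌊405/34⌋ = 11, remainder 31
⌊34/31⌋ = 1, remainder 3
⌊31/3⌋ = 10, remainder 1
⌊3/1⌋ = 3, remainder 0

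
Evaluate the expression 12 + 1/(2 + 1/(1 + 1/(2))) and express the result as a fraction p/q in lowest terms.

99/8

a_0 = 12: 12/1
a_1 = 2: 25/2
a_2 = 1: 37/3
a_3 = 2: 99/8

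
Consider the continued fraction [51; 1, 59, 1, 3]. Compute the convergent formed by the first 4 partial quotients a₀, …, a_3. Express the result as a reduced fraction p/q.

Start with 1.
59 + 1/(1/1) = 59 + 1/1 = 60/1
1 + 1/(60/1) = 1 + 1/60 = 61/60
51 + 1/(61/60) = 51 + 60/61 = 3171/61

3171/61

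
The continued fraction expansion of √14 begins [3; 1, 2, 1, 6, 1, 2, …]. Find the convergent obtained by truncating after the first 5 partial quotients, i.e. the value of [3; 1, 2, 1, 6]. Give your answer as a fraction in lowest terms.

a_0 = 3: 3/1
a_1 = 1: 4/1
a_2 = 2: 11/3
a_3 = 1: 15/4
a_4 = 6: 101/27

101/27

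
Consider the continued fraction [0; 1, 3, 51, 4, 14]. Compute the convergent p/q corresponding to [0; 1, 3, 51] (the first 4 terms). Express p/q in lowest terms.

a_0 = 0: 0/1
a_1 = 1: 1/1
a_2 = 3: 3/4
a_3 = 51: 154/205

154/205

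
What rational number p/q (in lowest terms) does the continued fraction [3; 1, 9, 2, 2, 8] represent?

a_0 = 3: 3/1
a_1 = 1: 4/1
a_2 = 9: 39/10
a_3 = 2: 82/21
a_4 = 2: 203/52
a_5 = 8: 1706/437

1706/437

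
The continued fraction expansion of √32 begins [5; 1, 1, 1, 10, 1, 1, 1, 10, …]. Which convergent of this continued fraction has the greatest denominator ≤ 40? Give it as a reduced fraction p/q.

List convergents until the denominator exceeds the bound:
a_0 = 5: 5/1  (≤ bound)
a_1 = 1: 6/1  (≤ bound)
a_2 = 1: 11/2  (≤ bound)
a_3 = 1: 17/3  (≤ bound)
a_4 = 10: 181/32  (≤ bound)
a_5 = 1: 198/35  (≤ bound)
a_6 = 1: 379/67  (> 40, stop)

198/35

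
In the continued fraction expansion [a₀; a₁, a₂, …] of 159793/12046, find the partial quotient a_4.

159793 ÷ 12046 → quotient 13, remainder 3195
12046 ÷ 3195 → quotient 3, remainder 2461
3195 ÷ 2461 → quotient 1, remainder 734
2461 ÷ 734 → quotient 3, remainder 259
734 ÷ 259 → quotient 2, remainder 216

2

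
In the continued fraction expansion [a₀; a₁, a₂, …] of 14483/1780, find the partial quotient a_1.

7

Apply division with remainder until the remainder is 0:
14483 ÷ 1780 → quotient 8, remainder 243
1780 ÷ 243 → quotient 7, remainder 79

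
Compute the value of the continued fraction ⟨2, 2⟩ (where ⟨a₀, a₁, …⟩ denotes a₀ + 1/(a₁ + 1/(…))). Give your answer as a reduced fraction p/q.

a_0 = 2: 2/1
a_1 = 2: 5/2

5/2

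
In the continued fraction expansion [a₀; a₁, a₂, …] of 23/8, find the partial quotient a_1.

Apply division with remainder until the remainder is 0:
23 = 2·8 + 7, so a_0 = 2
8 = 1·7 + 1, so a_1 = 1

1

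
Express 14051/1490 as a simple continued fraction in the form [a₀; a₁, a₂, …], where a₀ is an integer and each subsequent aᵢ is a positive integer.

[9; 2, 3, 12, 4, 4]

Apply division with remainder until the remainder is 0:
14051 ÷ 1490 → quotient 9, remainder 641
1490 ÷ 641 → quotient 2, remainder 208
641 ÷ 208 → quotient 3, remainder 17
208 ÷ 17 → quotient 12, remainder 4
17 ÷ 4 → quotient 4, remainder 1
4 ÷ 1 → quotient 4, remainder 0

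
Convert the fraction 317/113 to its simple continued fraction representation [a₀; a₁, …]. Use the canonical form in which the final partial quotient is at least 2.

Apply division with remainder until the remainder is 0:
⌊317/113⌋ = 2, remainder 91
⌊113/91⌋ = 1, remainder 22
⌊91/22⌋ = 4, remainder 3
⌊22/3⌋ = 7, remainder 1
⌊3/1⌋ = 3, remainder 0

[2; 1, 4, 7, 3]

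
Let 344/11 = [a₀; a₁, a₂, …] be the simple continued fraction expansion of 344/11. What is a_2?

344 ÷ 11 → quotient 31, remainder 3
11 ÷ 3 → quotient 3, remainder 2
3 ÷ 2 → quotient 1, remainder 1

1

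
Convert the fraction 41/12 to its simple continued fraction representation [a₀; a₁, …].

[3; 2, 2, 2]

Apply division with remainder until the remainder is 0:
⌊41/12⌋ = 3, remainder 5
⌊12/5⌋ = 2, remainder 2
⌊5/2⌋ = 2, remainder 1
⌊2/1⌋ = 2, remainder 0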